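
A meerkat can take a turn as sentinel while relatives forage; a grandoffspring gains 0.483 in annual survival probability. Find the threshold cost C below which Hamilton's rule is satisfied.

r to a grandoffspring = 1/4 (two parent–offspring links: r = (1/2)^2 = 1/4).
Hamilton's rule: n·r·B > C, so the trait is favored while C < n·r·B = 1·0.25·0.483 = 0.12075.

0.12075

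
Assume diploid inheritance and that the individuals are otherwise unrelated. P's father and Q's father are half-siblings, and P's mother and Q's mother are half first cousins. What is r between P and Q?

0.078125

Independent pedigree routes through distinct common ancestors add.
P and Q are related in two ways: half first cousins through their fathers (r = 1/16) and half second cousins through their mothers (r = 1/64).
r = 1/16 + 1/64 = 0.078125.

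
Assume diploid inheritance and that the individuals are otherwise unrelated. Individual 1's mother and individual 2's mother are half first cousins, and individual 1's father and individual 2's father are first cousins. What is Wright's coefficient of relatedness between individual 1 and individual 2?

0.046875

Wright's path rule: contributions from independent ancestry routes add.
Individual 1 and individual 2 are related in two ways: half second cousins through their mothers (r = 1/64) and second cousins through their fathers (r = 1/32).
r = 1/64 + 1/32 = 3/64 = 0.046875.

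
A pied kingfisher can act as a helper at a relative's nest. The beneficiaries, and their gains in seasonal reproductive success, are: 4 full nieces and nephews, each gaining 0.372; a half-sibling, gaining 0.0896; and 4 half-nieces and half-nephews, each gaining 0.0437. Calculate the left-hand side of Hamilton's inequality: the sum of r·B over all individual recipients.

r to a full niece or nephew = 1/4 (full aunt/uncle↔niece/nephew: two paths of length 3 through the shared grandparent pair: r = 2·(1/2)^3 = 1/4).
r to a half-sibling = 0.25 (half-sibs share one parent — one path of length 2: r = (1/2)^2 = 1/4).
r to a half-niece or half-nephew = 0.125 (half-aunt/uncle↔niece/nephew: one path of length 3: r = (1/2)^3 = 1/8).
Summing one r·B term per recipient: 4·0.25·0.372 + 1·0.25·0.0896 + 4·0.125·0.0437 = 0.41625.

0.41625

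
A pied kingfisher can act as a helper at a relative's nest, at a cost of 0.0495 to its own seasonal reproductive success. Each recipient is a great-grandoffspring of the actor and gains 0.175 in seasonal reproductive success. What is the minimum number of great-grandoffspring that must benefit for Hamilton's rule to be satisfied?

r to a great-grandoffspring = 0.125 (three parent–offspring links: r = (1/2)^3 = 1/8).
Hamilton's rule: n·r·B > C  ⇒  n > C/(r·B) = 0.0495/(0.125·0.175) = 2.263.
The smallest integer exceeding 2.263 is 3.

3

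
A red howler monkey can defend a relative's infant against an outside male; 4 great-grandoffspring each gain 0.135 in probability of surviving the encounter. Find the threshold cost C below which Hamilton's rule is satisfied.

r to a great-grandoffspring = 1/8 (three parent–offspring links: r = (1/2)^3 = 1/8).
Hamilton's rule: n·r·B > C, so the trait is favored while C < n·r·B = 4·0.125·0.135 = 0.0675.

0.0675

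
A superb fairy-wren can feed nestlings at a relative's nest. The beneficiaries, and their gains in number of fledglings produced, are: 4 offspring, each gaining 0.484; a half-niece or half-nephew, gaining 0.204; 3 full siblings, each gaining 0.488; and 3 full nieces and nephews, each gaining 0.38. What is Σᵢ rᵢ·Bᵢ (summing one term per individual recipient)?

r to an offspring = 0.5 (one parent–offspring link: r = (1/2)^1 = 1/2).
r to a half-niece or half-nephew = 1/8 (half-aunt/uncle↔niece/nephew: one path of length 3: r = (1/2)^3 = 1/8).
r to a full sibling = 0.5 (full sibs share both parents — two paths of length 2: r = 2·(1/2)^2 = 1/2).
r to a full niece or nephew = 0.25 (full aunt/uncle↔niece/nephew: two paths of length 3 through the shared grandparent pair: r = 2·(1/2)^3 = 1/4).
Summing one r·B term per recipient: 4·0.5·0.484 + 1·0.125·0.204 + 3·0.5·0.488 + 3·0.25·0.38 = 2.0105.

2.0105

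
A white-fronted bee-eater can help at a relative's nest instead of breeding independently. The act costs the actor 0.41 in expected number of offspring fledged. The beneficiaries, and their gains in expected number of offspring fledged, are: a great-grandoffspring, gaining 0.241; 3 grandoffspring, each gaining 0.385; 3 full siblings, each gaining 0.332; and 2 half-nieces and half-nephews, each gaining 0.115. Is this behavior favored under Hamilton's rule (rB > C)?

Hamilton's rule: the trait is favored when the sum of r·B over every recipient exceeds the actor's cost C.
r to a great-grandoffspring = 1/8 (three parent–offspring links: r = (1/2)^3 = 1/8).
r to a grandoffspring = 1/4 (two parent–offspring links: r = (1/2)^2 = 1/4).
r to a full sibling = 0.5 (full sibs share both parents — two paths of length 2: r = 2·(1/2)^2 = 1/2).
r to a half-niece or half-nephew = 1/8 (half-aunt/uncle↔niece/nephew: one path of length 3: r = (1/2)^3 = 1/8).
Summing one r·B term per recipient: 1·0.125·0.241 + 3·0.25·0.385 + 3·0.5·0.332 + 2·0.125·0.115 = 0.845625.
0.845625 > 0.41: the indirect benefit exceeds the cost.

Yes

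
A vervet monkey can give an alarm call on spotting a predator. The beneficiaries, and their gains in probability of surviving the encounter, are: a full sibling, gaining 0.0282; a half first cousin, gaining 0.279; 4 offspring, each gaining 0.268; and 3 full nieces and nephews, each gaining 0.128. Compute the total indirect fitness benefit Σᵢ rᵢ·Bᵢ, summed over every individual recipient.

r to a full sibling = 1/2 (full sibs share both parents — two paths of length 2: r = 2·(1/2)^2 = 1/2).
r to a half first cousin = 0.0625 (half first cousins share one grandparent — one path of length 4: r = (1/2)^4 = 1/16).
r to an offspring = 0.5 (one parent–offspring link: r = (1/2)^1 = 1/2).
r to a full niece or nephew = 1/4 (full aunt/uncle↔niece/nephew: two paths of length 3 through the shared grandparent pair: r = 2·(1/2)^3 = 1/4).
Summing one r·B term per recipient: 1·0.5·0.0282 + 1·0.0625·0.279 + 4·0.5·0.268 + 3·0.25·0.128 = 0.6635375.

0.6635375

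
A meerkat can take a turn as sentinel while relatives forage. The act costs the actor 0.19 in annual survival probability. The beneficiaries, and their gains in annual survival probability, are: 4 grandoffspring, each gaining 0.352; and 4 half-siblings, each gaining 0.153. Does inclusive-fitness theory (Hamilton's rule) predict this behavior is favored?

Hamilton's rule: the trait is favored when the sum of r·B over every recipient exceeds the actor's cost C.
r to a grandoffspring = 0.25 (two parent–offspring links: r = (1/2)^2 = 1/4).
r to a half-sibling = 0.25 (half-sibs share one parent — one path of length 2: r = (1/2)^2 = 1/4).
Summing one r·B term per recipient: 4·0.25·0.352 + 4·0.25·0.153 = 0.505.
0.505 > 0.19: the indirect benefit exceeds the cost.

Yes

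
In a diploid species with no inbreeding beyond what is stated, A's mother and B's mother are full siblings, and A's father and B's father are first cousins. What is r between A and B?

0.15625

Independent pedigree routes through distinct common ancestors add.
A and B are related in two ways: first cousins through their mothers (r = 1/8) and second cousins through their fathers (r = 1/32).
r = 1/8 + 1/32 = 5/32 = 0.15625.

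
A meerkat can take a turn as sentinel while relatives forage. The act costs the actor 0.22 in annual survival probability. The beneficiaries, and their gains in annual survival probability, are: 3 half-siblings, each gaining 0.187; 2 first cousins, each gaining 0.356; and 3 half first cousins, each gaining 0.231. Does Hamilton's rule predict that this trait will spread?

Hamilton's rule: the trait is favored when the sum of r·B over every recipient exceeds the actor's cost C.
r to a half-sibling = 0.25 (half-sibs share one parent — one path of length 2: r = (1/2)^2 = 1/4).
r to a first cousin = 1/8 (first cousins share one grandparent pair — two paths of length 4: r = 2·(1/2)^4 = 1/8).
r to a half first cousin = 1/16 (half first cousins share one grandparent — one path of length 4: r = (1/2)^4 = 1/16).
Summing one r·B term per recipient: 3·0.25·0.187 + 2·0.125·0.356 + 3·0.0625·0.231 = 0.2725625.
0.2725625 > 0.22: the indirect benefit exceeds the cost.

Yes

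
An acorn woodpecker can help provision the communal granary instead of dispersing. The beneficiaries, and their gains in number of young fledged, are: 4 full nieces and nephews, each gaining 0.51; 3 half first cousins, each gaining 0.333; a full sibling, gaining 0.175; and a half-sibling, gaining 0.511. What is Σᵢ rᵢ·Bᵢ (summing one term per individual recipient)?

r to a full niece or nephew = 0.25 (full aunt/uncle↔niece/nephew: two paths of length 3 through the shared grandparent pair: r = 2·(1/2)^3 = 1/4).
r to a half first cousin = 1/16 (half first cousins share one grandparent — one path of length 4: r = (1/2)^4 = 1/16).
r to a full sibling = 0.5 (full sibs share both parents — two paths of length 2: r = 2·(1/2)^2 = 1/2).
r to a half-sibling = 1/4 (half-sibs share one parent — one path of length 2: r = (1/2)^2 = 1/4).
Summing one r·B term per recipient: 4·0.25·0.51 + 3·0.0625·0.333 + 1·0.5·0.175 + 1·0.25·0.511 = 0.7876875.

0.7876875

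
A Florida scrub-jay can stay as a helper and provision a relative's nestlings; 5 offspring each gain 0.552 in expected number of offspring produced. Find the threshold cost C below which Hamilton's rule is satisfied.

r to an offspring = 0.5 (one parent–offspring link: r = (1/2)^1 = 1/2).
Hamilton's rule: n·r·B > C, so the trait is favored while C < n·r·B = 5·0.5·0.552 = 1.38.

1.38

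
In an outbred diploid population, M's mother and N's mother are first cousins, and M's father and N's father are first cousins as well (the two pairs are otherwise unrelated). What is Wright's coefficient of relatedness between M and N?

Independent pedigree routes through distinct common ancestors add.
M and N are related in two ways: second cousins through their mothers (r = 1/32) and second cousins through their fathers (r = 1/32).
r = 1/32 + 1/32 = 1/16 = 0.0625.

0.0625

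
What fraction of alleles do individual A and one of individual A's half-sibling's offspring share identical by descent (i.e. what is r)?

Each parent–offspring link contributes a factor of 1/2, and independent paths through distinct common ancestors add.
Half-aunt/uncle↔niece/nephew: one path of length 3: r = (1/2)^3 = 1/8.

0.125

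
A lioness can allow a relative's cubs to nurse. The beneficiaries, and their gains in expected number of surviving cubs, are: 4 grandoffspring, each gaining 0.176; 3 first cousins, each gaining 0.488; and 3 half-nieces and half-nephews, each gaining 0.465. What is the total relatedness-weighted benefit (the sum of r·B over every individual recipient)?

0.533375

r to a grandoffspring = 0.25 (two parent–offspring links: r = (1/2)^2 = 1/4).
r to a first cousin = 0.125 (first cousins share one grandparent pair — two paths of length 4: r = 2·(1/2)^4 = 1/8).
r to a half-niece or half-nephew = 1/8 (half-aunt/uncle↔niece/nephew: one path of length 3: r = (1/2)^3 = 1/8).
Summing one r·B term per recipient: 4·0.25·0.176 + 3·0.125·0.488 + 3·0.125·0.465 = 0.533375.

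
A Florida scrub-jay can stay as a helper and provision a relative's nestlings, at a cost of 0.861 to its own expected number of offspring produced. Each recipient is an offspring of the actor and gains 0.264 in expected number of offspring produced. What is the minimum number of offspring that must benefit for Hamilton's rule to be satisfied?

7

r to an offspring = 1/2 (one parent–offspring link: r = (1/2)^1 = 1/2).
Hamilton's rule: n·r·B > C  ⇒  n > C/(r·B) = 0.861/(0.5·0.264) = 6.523.
The smallest integer exceeding 6.523 is 7.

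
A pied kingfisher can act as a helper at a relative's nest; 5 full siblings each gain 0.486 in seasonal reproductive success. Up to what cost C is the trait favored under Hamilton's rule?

r to a full sibling = 0.5 (full sibs share both parents — two paths of length 2: r = 2·(1/2)^2 = 1/2).
Hamilton's rule: n·r·B > C, so the trait is favored while C < n·r·B = 5·0.5·0.486 = 1.215.

1.215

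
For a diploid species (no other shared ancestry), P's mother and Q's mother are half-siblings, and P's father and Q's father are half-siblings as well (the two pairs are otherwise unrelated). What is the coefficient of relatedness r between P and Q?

Wright's path rule: contributions from independent ancestry routes add.
P and Q are related in two ways: half first cousins through their mothers (r = 1/16) and half first cousins through their fathers (r = 1/16).
r = 1/16 + 1/16 = 1/8 = 0.125.

0.125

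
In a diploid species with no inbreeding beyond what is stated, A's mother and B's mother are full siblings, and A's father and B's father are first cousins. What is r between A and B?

Independent pedigree routes through distinct common ancestors add.
A and B are related in two ways: first cousins through their mothers (r = 1/8) and second cousins through their fathers (r = 1/32).
r = 1/8 + 1/32 = 0.15625.

0.15625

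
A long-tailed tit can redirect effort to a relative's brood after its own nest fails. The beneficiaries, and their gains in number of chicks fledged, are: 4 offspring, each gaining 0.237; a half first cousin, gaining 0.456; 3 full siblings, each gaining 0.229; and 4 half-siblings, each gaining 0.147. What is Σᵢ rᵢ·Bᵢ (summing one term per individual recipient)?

0.993

r to an offspring = 0.5 (one parent–offspring link: r = (1/2)^1 = 1/2).
r to a half first cousin = 1/16 (half first cousins share one grandparent — one path of length 4: r = (1/2)^4 = 1/16).
r to a full sibling = 1/2 (full sibs share both parents — two paths of length 2: r = 2·(1/2)^2 = 1/2).
r to a half-sibling = 0.25 (half-sibs share one parent — one path of length 2: r = (1/2)^2 = 1/4).
Summing one r·B term per recipient: 4·0.5·0.237 + 1·0.0625·0.456 + 3·0.5·0.229 + 4·0.25·0.147 = 0.993.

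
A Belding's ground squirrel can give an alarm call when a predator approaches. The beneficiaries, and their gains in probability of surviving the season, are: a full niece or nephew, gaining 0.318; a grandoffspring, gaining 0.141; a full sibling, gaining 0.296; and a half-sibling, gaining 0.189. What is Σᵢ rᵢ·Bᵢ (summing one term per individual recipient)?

r to a full niece or nephew = 1/4 (full aunt/uncle↔niece/nephew: two paths of length 3 through the shared grandparent pair: r = 2·(1/2)^3 = 1/4).
r to a grandoffspring = 1/4 (two parent–offspring links: r = (1/2)^2 = 1/4).
r to a full sibling = 1/2 (full sibs share both parents — two paths of length 2: r = 2·(1/2)^2 = 1/2).
r to a half-sibling = 0.25 (half-sibs share one parent — one path of length 2: r = (1/2)^2 = 1/4).
Summing one r·B term per recipient: 1·0.25·0.318 + 1·0.25·0.141 + 1·0.5·0.296 + 1·0.25·0.189 = 0.31.

0.31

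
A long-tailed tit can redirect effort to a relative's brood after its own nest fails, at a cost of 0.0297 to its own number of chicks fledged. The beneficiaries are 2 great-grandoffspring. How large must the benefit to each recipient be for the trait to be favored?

0.1188

r to a great-grandoffspring = 1/8 (three parent–offspring links: r = (1/2)^3 = 1/8).
Hamilton's rule with n recipients of equal r: n·r·B > C, so B > C/(n·r) = 0.0297/(2·0.125) = 0.1188.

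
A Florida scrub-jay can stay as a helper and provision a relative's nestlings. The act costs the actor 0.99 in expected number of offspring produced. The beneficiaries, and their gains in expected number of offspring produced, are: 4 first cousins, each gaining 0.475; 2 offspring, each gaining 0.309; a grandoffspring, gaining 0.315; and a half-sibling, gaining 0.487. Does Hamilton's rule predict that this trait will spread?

No

Hamilton's rule: the trait is favored when the sum of r·B over every recipient exceeds the actor's cost C.
r to a first cousin = 1/8 (first cousins share one grandparent pair — two paths of length 4: r = 2·(1/2)^4 = 1/8).
r to an offspring = 1/2 (one parent–offspring link: r = (1/2)^1 = 1/2).
r to a grandoffspring = 1/4 (two parent–offspring links: r = (1/2)^2 = 1/4).
r to a half-sibling = 0.25 (half-sibs share one parent — one path of length 2: r = (1/2)^2 = 1/4).
Summing one r·B term per recipient: 4·0.125·0.475 + 2·0.5·0.309 + 1·0.25·0.315 + 1·0.25·0.487 = 0.747.
0.747 < 0.99: the indirect benefit is less than the cost.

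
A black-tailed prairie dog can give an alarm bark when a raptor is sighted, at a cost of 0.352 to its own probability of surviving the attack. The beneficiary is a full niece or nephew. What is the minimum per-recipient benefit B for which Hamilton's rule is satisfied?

1.408

r to a full niece or nephew = 1/4 (full aunt/uncle↔niece/nephew: two paths of length 3 through the shared grandparent pair: r = 2·(1/2)^3 = 1/4).
Hamilton's rule with n recipients of equal r: n·r·B > C, so B > C/(n·r) = 0.352/(1·0.25) = 1.408.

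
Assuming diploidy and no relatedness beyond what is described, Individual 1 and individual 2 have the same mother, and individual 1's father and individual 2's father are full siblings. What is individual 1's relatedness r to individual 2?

0.375

Relatedness sums over independent paths through distinct common ancestors.
Individual 1 and individual 2 are related in two ways: half-sibs through their shared mother (r = 1/4) and first cousins through their fathers (r = 1/8).
r = 1/4 + 1/8 = 0.375.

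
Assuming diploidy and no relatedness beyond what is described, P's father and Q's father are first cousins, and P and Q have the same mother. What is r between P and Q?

0.28125

Relatedness sums over independent paths through distinct common ancestors.
P and Q are related in two ways: second cousins through their fathers (r = 1/32) and half-sibs through their shared mother (r = 1/4).
r = 1/32 + 1/4 = 0.28125.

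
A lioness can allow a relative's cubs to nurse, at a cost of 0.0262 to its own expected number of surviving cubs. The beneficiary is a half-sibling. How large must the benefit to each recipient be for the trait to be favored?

0.1048

r to a half-sibling = 1/4 (half-sibs share one parent — one path of length 2: r = (1/2)^2 = 1/4).
Hamilton's rule with n recipients of equal r: n·r·B > C, so B > C/(n·r) = 0.0262/(1·0.25) = 0.1048.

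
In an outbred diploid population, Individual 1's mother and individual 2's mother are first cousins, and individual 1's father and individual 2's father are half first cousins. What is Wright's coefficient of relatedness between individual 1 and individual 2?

With two independent routes of shared ancestry, r is the sum of the two contributions.
Individual 1 and individual 2 are related in two ways: second cousins through their mothers (r = 1/32) and half second cousins through their fathers (r = 1/64).
r = 1/32 + 1/64 = 3/64 = 0.046875.

0.046875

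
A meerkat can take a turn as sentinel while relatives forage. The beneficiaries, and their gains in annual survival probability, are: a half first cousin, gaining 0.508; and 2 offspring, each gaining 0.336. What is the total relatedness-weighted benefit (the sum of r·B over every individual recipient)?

0.36775

r to a half first cousin = 1/16 (half first cousins share one grandparent — one path of length 4: r = (1/2)^4 = 1/16).
r to an offspring = 1/2 (one parent–offspring link: r = (1/2)^1 = 1/2).
Summing one r·B term per recipient: 1·0.0625·0.508 + 2·0.5·0.336 = 0.36775.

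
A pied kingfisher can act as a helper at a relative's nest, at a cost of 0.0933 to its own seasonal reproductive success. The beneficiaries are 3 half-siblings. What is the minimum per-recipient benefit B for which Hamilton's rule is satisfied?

0.1244

r to a half-sibling = 1/4 (half-sibs share one parent — one path of length 2: r = (1/2)^2 = 1/4).
Hamilton's rule with n recipients of equal r: n·r·B > C, so B > C/(n·r) = 0.0933/(3·0.25) = 0.1244.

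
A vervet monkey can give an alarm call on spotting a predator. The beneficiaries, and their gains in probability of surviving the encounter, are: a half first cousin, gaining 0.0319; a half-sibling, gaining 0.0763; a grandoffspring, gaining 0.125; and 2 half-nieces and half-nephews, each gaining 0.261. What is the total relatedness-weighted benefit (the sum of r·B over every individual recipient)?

r to a half first cousin = 0.0625 (half first cousins share one grandparent — one path of length 4: r = (1/2)^4 = 1/16).
r to a half-sibling = 0.25 (half-sibs share one parent — one path of length 2: r = (1/2)^2 = 1/4).
r to a grandoffspring = 0.25 (two parent–offspring links: r = (1/2)^2 = 1/4).
r to a half-niece or half-nephew = 1/8 (half-aunt/uncle↔niece/nephew: one path of length 3: r = (1/2)^3 = 1/8).
Summing one r·B term per recipient: 1·0.0625·0.0319 + 1·0.25·0.0763 + 1·0.25·0.125 + 2·0.125·0.261 = 0.11756875.

0.11756875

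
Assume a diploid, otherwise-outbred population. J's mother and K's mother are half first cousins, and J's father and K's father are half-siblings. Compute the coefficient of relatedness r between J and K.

Relatedness sums over independent paths through distinct common ancestors.
J and K are related in two ways: half second cousins through their mothers (r = 1/64) and half first cousins through their fathers (r = 1/16).
r = 1/64 + 1/16 = 0.078125.

0.078125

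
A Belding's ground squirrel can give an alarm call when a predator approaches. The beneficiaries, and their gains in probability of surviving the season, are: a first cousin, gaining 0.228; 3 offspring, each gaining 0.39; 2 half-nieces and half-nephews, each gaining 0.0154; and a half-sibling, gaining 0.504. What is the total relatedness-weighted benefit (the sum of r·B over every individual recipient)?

r to a first cousin = 1/8 (first cousins share one grandparent pair — two paths of length 4: r = 2·(1/2)^4 = 1/8).
r to an offspring = 0.5 (one parent–offspring link: r = (1/2)^1 = 1/2).
r to a half-niece or half-nephew = 0.125 (half-aunt/uncle↔niece/nephew: one path of length 3: r = (1/2)^3 = 1/8).
r to a half-sibling = 0.25 (half-sibs share one parent — one path of length 2: r = (1/2)^2 = 1/4).
Summing one r·B term per recipient: 1·0.125·0.228 + 3·0.5·0.39 + 2·0.125·0.0154 + 1·0.25·0.504 = 0.74335.

0.74335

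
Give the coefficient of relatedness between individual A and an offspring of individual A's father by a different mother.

0.25

Each parent–offspring link contributes a factor of 1/2, and independent paths through distinct common ancestors add.
Half-sibs share one parent — one path of length 2: r = (1/2)^2 = 1/4.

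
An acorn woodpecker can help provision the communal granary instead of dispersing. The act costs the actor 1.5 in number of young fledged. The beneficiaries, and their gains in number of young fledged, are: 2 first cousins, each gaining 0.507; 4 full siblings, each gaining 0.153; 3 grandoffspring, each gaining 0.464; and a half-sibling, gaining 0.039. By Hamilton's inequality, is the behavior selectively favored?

No

Hamilton's rule: the trait is favored when the sum of r·B over every recipient exceeds the actor's cost C.
r to a first cousin = 0.125 (first cousins share one grandparent pair — two paths of length 4: r = 2·(1/2)^4 = 1/8).
r to a full sibling = 1/2 (full sibs share both parents — two paths of length 2: r = 2·(1/2)^2 = 1/2).
r to a grandoffspring = 1/4 (two parent–offspring links: r = (1/2)^2 = 1/4).
r to a half-sibling = 1/4 (half-sibs share one parent — one path of length 2: r = (1/2)^2 = 1/4).
Summing one r·B term per recipient: 2·0.125·0.507 + 4·0.5·0.153 + 3·0.25·0.464 + 1·0.25·0.039 = 0.7905.
0.7905 < 1.5: the indirect benefit is less than the cost.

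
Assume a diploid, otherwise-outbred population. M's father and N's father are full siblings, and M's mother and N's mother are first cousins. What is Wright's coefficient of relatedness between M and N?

Relatedness sums over independent paths through distinct common ancestors.
M and N are related in two ways: first cousins through their fathers (r = 1/8) and second cousins through their mothers (r = 1/32).
r = 1/8 + 1/32 = 0.15625.

0.15625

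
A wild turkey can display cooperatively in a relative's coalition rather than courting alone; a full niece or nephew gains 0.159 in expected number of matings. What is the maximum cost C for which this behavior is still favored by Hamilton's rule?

r to a full niece or nephew = 0.25 (full aunt/uncle↔niece/nephew: two paths of length 3 through the shared grandparent pair: r = 2·(1/2)^3 = 1/4).
Hamilton's rule: n·r·B > C, so the trait is favored while C < n·r·B = 1·0.25·0.159 = 0.03975.

0.03975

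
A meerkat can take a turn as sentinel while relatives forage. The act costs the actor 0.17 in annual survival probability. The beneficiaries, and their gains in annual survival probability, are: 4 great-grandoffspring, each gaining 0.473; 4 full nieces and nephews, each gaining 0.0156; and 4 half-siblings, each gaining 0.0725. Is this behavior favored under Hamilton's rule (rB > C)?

Hamilton's rule: the trait is favored when the sum of r·B over every recipient exceeds the actor's cost C.
r to a great-grandoffspring = 1/8 (three parent–offspring links: r = (1/2)^3 = 1/8).
r to a full niece or nephew = 1/4 (full aunt/uncle↔niece/nephew: two paths of length 3 through the shared grandparent pair: r = 2·(1/2)^3 = 1/4).
r to a half-sibling = 0.25 (half-sibs share one parent — one path of length 2: r = (1/2)^2 = 1/4).
Summing one r·B term per recipient: 4·0.125·0.473 + 4·0.25·0.0156 + 4·0.25·0.0725 = 0.3246.
0.3246 > 0.17: the indirect benefit exceeds the cost.

Yes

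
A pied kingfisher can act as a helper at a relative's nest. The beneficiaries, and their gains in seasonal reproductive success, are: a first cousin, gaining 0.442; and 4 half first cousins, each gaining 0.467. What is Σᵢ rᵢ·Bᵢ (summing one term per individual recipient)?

0.172

r to a first cousin = 0.125 (first cousins share one grandparent pair — two paths of length 4: r = 2·(1/2)^4 = 1/8).
r to a half first cousin = 0.0625 (half first cousins share one grandparent — one path of length 4: r = (1/2)^4 = 1/16).
Summing one r·B term per recipient: 1·0.125·0.442 + 4·0.0625·0.467 = 0.172.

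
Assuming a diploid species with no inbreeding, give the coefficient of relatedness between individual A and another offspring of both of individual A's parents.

0.5

Each parent–offspring link contributes a factor of 1/2, and independent paths through distinct common ancestors add.
Full sibs share both parents — two paths of length 2: r = 2·(1/2)^2 = 1/2.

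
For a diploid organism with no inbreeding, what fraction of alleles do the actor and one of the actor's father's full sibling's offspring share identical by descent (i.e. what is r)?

Each parent–offspring link contributes a factor of 1/2, and independent paths through distinct common ancestors add.
First cousins share one grandparent pair — two paths of length 4: r = 2·(1/2)^4 = 1/8.

0.125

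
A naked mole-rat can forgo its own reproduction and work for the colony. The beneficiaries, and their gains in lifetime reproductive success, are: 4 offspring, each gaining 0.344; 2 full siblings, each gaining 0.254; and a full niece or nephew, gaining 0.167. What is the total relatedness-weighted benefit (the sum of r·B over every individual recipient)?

0.98375

r to an offspring = 0.5 (one parent–offspring link: r = (1/2)^1 = 1/2).
r to a full sibling = 0.5 (full sibs share both parents — two paths of length 2: r = 2·(1/2)^2 = 1/2).
r to a full niece or nephew = 1/4 (full aunt/uncle↔niece/nephew: two paths of length 3 through the shared grandparent pair: r = 2·(1/2)^3 = 1/4).
Summing one r·B term per recipient: 4·0.5·0.344 + 2·0.5·0.254 + 1·0.25·0.167 = 0.98375.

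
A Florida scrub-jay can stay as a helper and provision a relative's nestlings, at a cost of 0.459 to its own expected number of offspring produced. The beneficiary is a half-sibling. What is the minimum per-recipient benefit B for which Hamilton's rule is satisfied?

1.836

r to a half-sibling = 0.25 (half-sibs share one parent — one path of length 2: r = (1/2)^2 = 1/4).
Hamilton's rule with n recipients of equal r: n·r·B > C, so B > C/(n·r) = 0.459/(1·0.25) = 1.836.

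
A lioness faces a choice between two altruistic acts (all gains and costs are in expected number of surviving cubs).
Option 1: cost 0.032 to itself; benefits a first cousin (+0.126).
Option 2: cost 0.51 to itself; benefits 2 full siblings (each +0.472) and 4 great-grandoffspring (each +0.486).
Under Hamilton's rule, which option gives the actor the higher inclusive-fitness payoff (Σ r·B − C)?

Option 2

Option 1: r to a first cousin = 0.125.
Option 1: Σ r·B − C = (1·0.125·0.126) − 0.032 = -0.01625.
Option 2: r to a full sibling = 0.5.
Option 2: r to a great-grandoffspring = 0.125.
Option 2: Σ r·B − C = (2·0.5·0.472 + 4·0.125·0.486) − 0.51 = 0.205.
Option 2 has the higher net inclusive-fitness payoff.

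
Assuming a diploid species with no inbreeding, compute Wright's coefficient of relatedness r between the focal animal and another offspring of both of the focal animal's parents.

0.5

Each parent–offspring link contributes a factor of 1/2, and independent paths through distinct common ancestors add.
Full sibs share both parents — two paths of length 2: r = 2·(1/2)^2 = 1/2.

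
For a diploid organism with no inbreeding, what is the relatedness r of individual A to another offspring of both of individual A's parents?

0.5

Each parent–offspring link contributes a factor of 1/2, and independent paths through distinct common ancestors add.
Full sibs share both parents — two paths of length 2: r = 2·(1/2)^2 = 1/2.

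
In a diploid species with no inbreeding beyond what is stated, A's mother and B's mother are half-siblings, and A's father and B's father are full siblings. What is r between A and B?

Wright's path rule: contributions from independent ancestry routes add.
A and B are related in two ways: half first cousins through their mothers (r = 1/16) and first cousins through their fathers (r = 1/8).
r = 1/16 + 1/8 = 3/16 = 0.1875.

0.1875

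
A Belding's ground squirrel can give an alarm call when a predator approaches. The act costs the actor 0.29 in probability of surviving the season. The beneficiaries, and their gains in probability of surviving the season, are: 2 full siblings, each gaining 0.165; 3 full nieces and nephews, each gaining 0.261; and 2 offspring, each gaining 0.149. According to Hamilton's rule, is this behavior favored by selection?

Hamilton's rule: the trait is favored when the sum of r·B over every recipient exceeds the actor's cost C.
r to a full sibling = 0.5 (full sibs share both parents — two paths of length 2: r = 2·(1/2)^2 = 1/2).
r to a full niece or nephew = 0.25 (full aunt/uncle↔niece/nephew: two paths of length 3 through the shared grandparent pair: r = 2·(1/2)^3 = 1/4).
r to an offspring = 1/2 (one parent–offspring link: r = (1/2)^1 = 1/2).
Summing one r·B term per recipient: 2·0.5·0.165 + 3·0.25·0.261 + 2·0.5·0.149 = 0.50975.
0.50975 > 0.29: the indirect benefit exceeds the cost.

Yes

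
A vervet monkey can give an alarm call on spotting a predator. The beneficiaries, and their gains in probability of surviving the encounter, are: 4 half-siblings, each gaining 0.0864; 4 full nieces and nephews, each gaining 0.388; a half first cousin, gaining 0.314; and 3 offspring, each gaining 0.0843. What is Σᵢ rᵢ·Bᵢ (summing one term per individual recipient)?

0.620475

r to a half-sibling = 1/4 (half-sibs share one parent — one path of length 2: r = (1/2)^2 = 1/4).
r to a full niece or nephew = 0.25 (full aunt/uncle↔niece/nephew: two paths of length 3 through the shared grandparent pair: r = 2·(1/2)^3 = 1/4).
r to a half first cousin = 1/16 (half first cousins share one grandparent — one path of length 4: r = (1/2)^4 = 1/16).
r to an offspring = 0.5 (one parent–offspring link: r = (1/2)^1 = 1/2).
Summing one r·B term per recipient: 4·0.25·0.0864 + 4·0.25·0.388 + 1·0.0625·0.314 + 3·0.5·0.0843 = 0.620475.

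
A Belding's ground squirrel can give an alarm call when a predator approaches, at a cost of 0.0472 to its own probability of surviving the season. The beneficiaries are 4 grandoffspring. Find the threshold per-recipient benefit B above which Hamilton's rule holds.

r to a grandoffspring = 0.25 (two parent–offspring links: r = (1/2)^2 = 1/4).
Hamilton's rule with n recipients of equal r: n·r·B > C, so B > C/(n·r) = 0.0472/(4·0.25) = 0.0472.

0.0472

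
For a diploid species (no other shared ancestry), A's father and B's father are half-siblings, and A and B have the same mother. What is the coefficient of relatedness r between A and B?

0.3125

With two independent routes of shared ancestry, r is the sum of the two contributions.
A and B are related in two ways: half first cousins through their fathers (r = 1/16) and half-sibs through their shared mother (r = 1/4).
r = 1/16 + 1/4 = 0.3125.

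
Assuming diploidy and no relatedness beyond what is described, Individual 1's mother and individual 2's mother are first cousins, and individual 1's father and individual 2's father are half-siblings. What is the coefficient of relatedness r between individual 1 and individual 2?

With two independent routes of shared ancestry, r is the sum of the two contributions.
Individual 1 and individual 2 are related in two ways: second cousins through their mothers (r = 1/32) and half first cousins through their fathers (r = 1/16).
r = 1/32 + 1/16 = 0.09375.

0.09375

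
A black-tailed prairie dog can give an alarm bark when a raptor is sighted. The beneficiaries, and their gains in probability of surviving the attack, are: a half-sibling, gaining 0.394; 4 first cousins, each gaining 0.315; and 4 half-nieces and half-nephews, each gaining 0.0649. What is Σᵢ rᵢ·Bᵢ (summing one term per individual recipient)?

r to a half-sibling = 0.25 (half-sibs share one parent — one path of length 2: r = (1/2)^2 = 1/4).
r to a first cousin = 1/8 (first cousins share one grandparent pair — two paths of length 4: r = 2·(1/2)^4 = 1/8).
r to a half-niece or half-nephew = 1/8 (half-aunt/uncle↔niece/nephew: one path of length 3: r = (1/2)^3 = 1/8).
Summing one r·B term per recipient: 1·0.25·0.394 + 4·0.125·0.315 + 4·0.125·0.0649 = 0.28845.

0.28845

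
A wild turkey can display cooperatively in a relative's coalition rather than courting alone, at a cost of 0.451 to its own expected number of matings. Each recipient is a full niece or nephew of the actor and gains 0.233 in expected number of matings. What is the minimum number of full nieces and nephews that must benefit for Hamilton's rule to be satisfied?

8

r to a full niece or nephew = 0.25 (full aunt/uncle↔niece/nephew: two paths of length 3 through the shared grandparent pair: r = 2·(1/2)^3 = 1/4).
Hamilton's rule: n·r·B > C  ⇒  n > C/(r·B) = 0.451/(0.25·0.233) = 7.742.
The smallest integer exceeding 7.742 is 8.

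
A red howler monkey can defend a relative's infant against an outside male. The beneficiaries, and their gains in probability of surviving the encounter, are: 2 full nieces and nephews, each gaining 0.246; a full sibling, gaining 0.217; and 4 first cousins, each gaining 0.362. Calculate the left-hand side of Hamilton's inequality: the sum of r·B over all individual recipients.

r to a full niece or nephew = 0.25 (full aunt/uncle↔niece/nephew: two paths of length 3 through the shared grandparent pair: r = 2·(1/2)^3 = 1/4).
r to a full sibling = 1/2 (full sibs share both parents — two paths of length 2: r = 2·(1/2)^2 = 1/2).
r to a first cousin = 0.125 (first cousins share one grandparent pair — two paths of length 4: r = 2·(1/2)^4 = 1/8).
Summing one r·B term per recipient: 2·0.25·0.246 + 1·0.5·0.217 + 4·0.125·0.362 = 0.4125.

0.4125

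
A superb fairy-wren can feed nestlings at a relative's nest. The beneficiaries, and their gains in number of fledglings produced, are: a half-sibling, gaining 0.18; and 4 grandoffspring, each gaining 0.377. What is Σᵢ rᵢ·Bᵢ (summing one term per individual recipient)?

r to a half-sibling = 0.25 (half-sibs share one parent — one path of length 2: r = (1/2)^2 = 1/4).
r to a grandoffspring = 1/4 (two parent–offspring links: r = (1/2)^2 = 1/4).
Summing one r·B term per recipient: 1·0.25·0.18 + 4·0.25·0.377 = 0.422.

0.422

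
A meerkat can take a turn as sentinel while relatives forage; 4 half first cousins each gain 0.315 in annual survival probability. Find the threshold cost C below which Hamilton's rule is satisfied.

r to a half first cousin = 0.0625 (half first cousins share one grandparent — one path of length 4: r = (1/2)^4 = 1/16).
Hamilton's rule: n·r·B > C, so the trait is favored while C < n·r·B = 4·0.0625·0.315 = 0.07875.

0.07875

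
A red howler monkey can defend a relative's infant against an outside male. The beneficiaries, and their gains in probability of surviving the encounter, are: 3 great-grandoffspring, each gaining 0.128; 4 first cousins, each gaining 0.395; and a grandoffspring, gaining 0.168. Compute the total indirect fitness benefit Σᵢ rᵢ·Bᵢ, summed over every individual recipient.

r to a great-grandoffspring = 0.125 (three parent–offspring links: r = (1/2)^3 = 1/8).
r to a first cousin = 0.125 (first cousins share one grandparent pair — two paths of length 4: r = 2·(1/2)^4 = 1/8).
r to a grandoffspring = 0.25 (two parent–offspring links: r = (1/2)^2 = 1/4).
Summing one r·B term per recipient: 3·0.125·0.128 + 4·0.125·0.395 + 1·0.25·0.168 = 0.2875.

0.2875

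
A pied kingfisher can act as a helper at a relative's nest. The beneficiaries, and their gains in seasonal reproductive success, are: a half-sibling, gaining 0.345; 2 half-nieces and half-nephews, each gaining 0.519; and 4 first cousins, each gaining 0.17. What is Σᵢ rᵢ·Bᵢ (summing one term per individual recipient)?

0.301

r to a half-sibling = 0.25 (half-sibs share one parent — one path of length 2: r = (1/2)^2 = 1/4).
r to a half-niece or half-nephew = 0.125 (half-aunt/uncle↔niece/nephew: one path of length 3: r = (1/2)^3 = 1/8).
r to a first cousin = 0.125 (first cousins share one grandparent pair — two paths of length 4: r = 2·(1/2)^4 = 1/8).
Summing one r·B term per recipient: 1·0.25·0.345 + 2·0.125·0.519 + 4·0.125·0.17 = 0.301.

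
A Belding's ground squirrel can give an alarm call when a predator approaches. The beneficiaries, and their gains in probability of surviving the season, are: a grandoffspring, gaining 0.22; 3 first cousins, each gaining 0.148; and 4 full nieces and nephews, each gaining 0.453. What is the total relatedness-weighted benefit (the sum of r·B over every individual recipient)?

r to a grandoffspring = 0.25 (two parent–offspring links: r = (1/2)^2 = 1/4).
r to a first cousin = 0.125 (first cousins share one grandparent pair — two paths of length 4: r = 2·(1/2)^4 = 1/8).
r to a full niece or nephew = 1/4 (full aunt/uncle↔niece/nephew: two paths of length 3 through the shared grandparent pair: r = 2·(1/2)^3 = 1/4).
Summing one r·B term per recipient: 1·0.25·0.22 + 3·0.125·0.148 + 4·0.25·0.453 = 0.5635.

0.5635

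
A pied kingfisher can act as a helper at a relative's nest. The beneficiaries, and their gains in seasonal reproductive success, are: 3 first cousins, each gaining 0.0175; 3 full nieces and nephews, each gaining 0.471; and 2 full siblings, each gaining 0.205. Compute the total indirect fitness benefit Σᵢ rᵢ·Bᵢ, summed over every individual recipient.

0.5648125

r to a first cousin = 1/8 (first cousins share one grandparent pair — two paths of length 4: r = 2·(1/2)^4 = 1/8).
r to a full niece or nephew = 0.25 (full aunt/uncle↔niece/nephew: two paths of length 3 through the shared grandparent pair: r = 2·(1/2)^3 = 1/4).
r to a full sibling = 1/2 (full sibs share both parents — two paths of length 2: r = 2·(1/2)^2 = 1/2).
Summing one r·B term per recipient: 3·0.125·0.0175 + 3·0.25·0.471 + 2·0.5·0.205 = 0.5648125.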